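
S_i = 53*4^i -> [53, 212, 848, 3392, 13568]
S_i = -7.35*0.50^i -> [-7.35, -3.68, -1.84, -0.92, -0.46]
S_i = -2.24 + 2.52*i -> [-2.24, 0.28, 2.8, 5.32, 7.84]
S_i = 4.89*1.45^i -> [4.89, 7.09, 10.28, 14.91, 21.62]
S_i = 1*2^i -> [1, 2, 4, 8, 16]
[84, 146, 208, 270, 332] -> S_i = 84 + 62*i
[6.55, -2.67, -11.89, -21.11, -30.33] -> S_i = 6.55 + -9.22*i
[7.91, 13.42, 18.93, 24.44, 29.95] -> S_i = 7.91 + 5.51*i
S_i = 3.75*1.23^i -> [3.75, 4.61, 5.67, 6.98, 8.58]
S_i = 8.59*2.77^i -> [8.59, 23.79, 65.91, 182.57, 505.72]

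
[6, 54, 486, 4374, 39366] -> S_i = 6*9^i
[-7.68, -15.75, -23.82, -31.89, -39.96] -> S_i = -7.68 + -8.07*i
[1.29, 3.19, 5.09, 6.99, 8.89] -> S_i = 1.29 + 1.90*i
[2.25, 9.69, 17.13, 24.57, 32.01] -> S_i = 2.25 + 7.44*i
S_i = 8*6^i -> [8, 48, 288, 1728, 10368]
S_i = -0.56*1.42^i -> [-0.56, -0.8, -1.13, -1.6, -2.28]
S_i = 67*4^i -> [67, 268, 1072, 4288, 17152]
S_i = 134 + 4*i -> [134, 138, 142, 146, 150]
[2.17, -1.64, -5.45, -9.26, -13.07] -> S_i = 2.17 + -3.81*i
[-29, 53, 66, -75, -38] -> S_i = Random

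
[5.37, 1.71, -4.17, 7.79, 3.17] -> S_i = Random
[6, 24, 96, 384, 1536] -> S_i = 6*4^i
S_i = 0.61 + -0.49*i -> [0.61, 0.12, -0.37, -0.86, -1.35]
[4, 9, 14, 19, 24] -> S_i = 4 + 5*i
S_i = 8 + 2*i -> [8, 10, 12, 14, 16]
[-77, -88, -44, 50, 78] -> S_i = Random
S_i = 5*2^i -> [5, 10, 20, 40, 80]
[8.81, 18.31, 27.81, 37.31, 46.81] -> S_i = 8.81 + 9.50*i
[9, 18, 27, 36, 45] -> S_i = 9 + 9*i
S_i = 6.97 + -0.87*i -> [6.97, 6.1, 5.23, 4.36, 3.49]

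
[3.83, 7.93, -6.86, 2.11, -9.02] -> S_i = Random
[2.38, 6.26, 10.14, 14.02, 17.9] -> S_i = 2.38 + 3.88*i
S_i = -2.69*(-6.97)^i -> [-2.69, 18.75, -130.68, 910.86, -6348.68]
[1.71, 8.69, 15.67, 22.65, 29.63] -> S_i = 1.71 + 6.98*i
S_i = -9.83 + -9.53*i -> [-9.83, -19.36, -28.89, -38.42, -47.95]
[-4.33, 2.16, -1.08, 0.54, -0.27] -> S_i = -4.33*(-0.50)^i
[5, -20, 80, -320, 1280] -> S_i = 5*-4^i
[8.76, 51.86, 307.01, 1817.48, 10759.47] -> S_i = 8.76*5.92^i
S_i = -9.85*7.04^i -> [-9.85, -69.34, -488.18, -3436.8, -24195.07]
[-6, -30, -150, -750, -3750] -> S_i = -6*5^i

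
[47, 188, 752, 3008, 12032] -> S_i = 47*4^i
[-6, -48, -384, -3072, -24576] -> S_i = -6*8^i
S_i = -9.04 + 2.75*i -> [-9.04, -6.29, -3.54, -0.79, 1.96]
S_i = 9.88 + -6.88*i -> [9.88, 3.0, -3.88, -10.76, -17.64]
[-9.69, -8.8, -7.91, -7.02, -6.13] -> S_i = -9.69 + 0.89*i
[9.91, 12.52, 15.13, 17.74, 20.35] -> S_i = 9.91 + 2.61*i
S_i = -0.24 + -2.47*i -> [-0.24, -2.71, -5.18, -7.65, -10.12]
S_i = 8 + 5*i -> [8, 13, 18, 23, 28]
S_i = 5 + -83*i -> [5, -78, -161, -244, -327]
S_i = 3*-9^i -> [3, -27, 243, -2187, 19683]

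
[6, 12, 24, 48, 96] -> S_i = 6*2^i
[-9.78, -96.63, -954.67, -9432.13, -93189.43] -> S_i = -9.78*9.88^i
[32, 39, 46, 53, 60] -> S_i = 32 + 7*i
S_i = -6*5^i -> [-6, -30, -150, -750, -3750]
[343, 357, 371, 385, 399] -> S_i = 343 + 14*i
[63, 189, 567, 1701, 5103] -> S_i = 63*3^i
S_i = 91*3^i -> [91, 273, 819, 2457, 7371]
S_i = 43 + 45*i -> [43, 88, 133, 178, 223]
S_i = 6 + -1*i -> [6, 5, 4, 3, 2]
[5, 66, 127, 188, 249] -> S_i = 5 + 61*i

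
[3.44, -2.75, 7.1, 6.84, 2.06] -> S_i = Random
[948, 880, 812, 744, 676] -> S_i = 948 + -68*i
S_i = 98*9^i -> [98, 882, 7938, 71442, 642978]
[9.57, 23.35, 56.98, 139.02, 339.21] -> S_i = 9.57*2.44^i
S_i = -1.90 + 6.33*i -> [-1.9, 4.43, 10.76, 17.09, 23.42]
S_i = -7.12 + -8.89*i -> [-7.12, -16.01, -24.9, -33.79, -42.68]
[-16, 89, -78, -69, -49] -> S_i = Random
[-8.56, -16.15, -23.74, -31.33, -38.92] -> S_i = -8.56 + -7.59*i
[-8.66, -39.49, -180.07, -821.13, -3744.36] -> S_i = -8.66*4.56^i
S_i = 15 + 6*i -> [15, 21, 27, 33, 39]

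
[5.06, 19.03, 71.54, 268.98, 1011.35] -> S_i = 5.06*3.76^i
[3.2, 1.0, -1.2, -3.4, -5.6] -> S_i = 3.20 + -2.20*i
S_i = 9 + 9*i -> [9, 18, 27, 36, 45]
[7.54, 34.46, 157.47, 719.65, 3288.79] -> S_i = 7.54*4.57^i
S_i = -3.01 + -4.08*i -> [-3.01, -7.09, -11.17, -15.25, -19.33]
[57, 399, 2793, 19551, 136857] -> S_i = 57*7^i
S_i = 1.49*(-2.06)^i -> [1.49, -3.07, 6.32, -13.03, 26.83]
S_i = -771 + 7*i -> [-771, -764, -757, -750, -743]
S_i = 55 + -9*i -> [55, 46, 37, 28, 19]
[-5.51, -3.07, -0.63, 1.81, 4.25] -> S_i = -5.51 + 2.44*i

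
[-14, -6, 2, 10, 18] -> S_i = -14 + 8*i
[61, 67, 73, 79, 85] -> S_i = 61 + 6*i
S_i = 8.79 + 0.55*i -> [8.79, 9.34, 9.89, 10.44, 10.99]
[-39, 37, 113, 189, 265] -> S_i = -39 + 76*i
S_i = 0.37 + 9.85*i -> [0.37, 10.22, 20.07, 29.92, 39.77]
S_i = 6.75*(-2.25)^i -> [6.75, -15.19, 34.17, -76.89, 173.0]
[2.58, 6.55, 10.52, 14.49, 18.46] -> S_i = 2.58 + 3.97*i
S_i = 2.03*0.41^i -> [2.03, 0.83, 0.34, 0.14, 0.06]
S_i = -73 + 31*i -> [-73, -42, -11, 20, 51]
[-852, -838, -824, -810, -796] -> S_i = -852 + 14*i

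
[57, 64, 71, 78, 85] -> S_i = 57 + 7*i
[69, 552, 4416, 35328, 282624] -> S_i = 69*8^i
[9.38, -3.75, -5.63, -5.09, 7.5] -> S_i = Random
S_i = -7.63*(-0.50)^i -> [-7.63, 3.82, -1.91, 0.95, -0.48]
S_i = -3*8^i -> [-3, -24, -192, -1536, -12288]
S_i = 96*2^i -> [96, 192, 384, 768, 1536]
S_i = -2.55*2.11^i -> [-2.55, -5.38, -11.35, -23.95, -50.54]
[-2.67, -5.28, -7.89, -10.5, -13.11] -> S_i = -2.67 + -2.61*i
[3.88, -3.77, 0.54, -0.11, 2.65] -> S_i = Random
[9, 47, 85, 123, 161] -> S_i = 9 + 38*i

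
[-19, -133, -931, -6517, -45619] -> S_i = -19*7^i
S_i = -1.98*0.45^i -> [-1.98, -0.89, -0.4, -0.18, -0.08]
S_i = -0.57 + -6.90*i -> [-0.57, -7.47, -14.37, -21.27, -28.17]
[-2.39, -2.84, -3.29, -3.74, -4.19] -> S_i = -2.39 + -0.45*i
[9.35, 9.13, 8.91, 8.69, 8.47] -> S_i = 9.35 + -0.22*i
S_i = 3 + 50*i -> [3, 53, 103, 153, 203]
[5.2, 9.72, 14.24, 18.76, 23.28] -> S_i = 5.20 + 4.52*i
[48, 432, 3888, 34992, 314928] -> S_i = 48*9^i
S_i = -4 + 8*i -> [-4, 4, 12, 20, 28]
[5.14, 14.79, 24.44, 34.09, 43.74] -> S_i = 5.14 + 9.65*i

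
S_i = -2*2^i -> [-2, -4, -8, -16, -32]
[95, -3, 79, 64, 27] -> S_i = Random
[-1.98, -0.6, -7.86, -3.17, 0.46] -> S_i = Random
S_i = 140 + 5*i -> [140, 145, 150, 155, 160]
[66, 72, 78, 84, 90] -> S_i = 66 + 6*i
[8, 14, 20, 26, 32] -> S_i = 8 + 6*i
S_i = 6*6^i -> [6, 36, 216, 1296, 7776]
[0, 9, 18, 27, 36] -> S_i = 0 + 9*i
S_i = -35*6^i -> [-35, -210, -1260, -7560, -45360]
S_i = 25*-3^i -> [25, -75, 225, -675, 2025]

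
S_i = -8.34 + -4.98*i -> [-8.34, -13.32, -18.3, -23.28, -28.26]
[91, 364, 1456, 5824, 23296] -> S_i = 91*4^i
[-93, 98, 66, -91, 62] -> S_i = Random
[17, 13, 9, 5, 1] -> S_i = 17 + -4*i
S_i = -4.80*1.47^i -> [-4.8, -7.06, -10.37, -15.25, -22.41]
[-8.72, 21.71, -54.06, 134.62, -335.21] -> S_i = -8.72*(-2.49)^i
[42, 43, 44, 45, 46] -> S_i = 42 + 1*i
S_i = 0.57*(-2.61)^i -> [0.57, -1.49, 3.88, -10.13, 26.45]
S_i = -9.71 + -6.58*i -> [-9.71, -16.29, -22.87, -29.45, -36.03]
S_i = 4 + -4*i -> [4, 0, -4, -8, -12]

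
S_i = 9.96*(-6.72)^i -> [9.96, -66.93, 449.78, -3022.51, 20311.24]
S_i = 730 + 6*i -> [730, 736, 742, 748, 754]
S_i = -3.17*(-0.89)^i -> [-3.17, 2.82, -2.51, 2.23, -1.99]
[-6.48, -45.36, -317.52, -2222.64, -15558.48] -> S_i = -6.48*7.00^i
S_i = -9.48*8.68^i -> [-9.48, -82.29, -714.25, -6199.65, -53813.0]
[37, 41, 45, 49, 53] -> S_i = 37 + 4*i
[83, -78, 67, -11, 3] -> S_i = Random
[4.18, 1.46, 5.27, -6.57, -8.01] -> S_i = Random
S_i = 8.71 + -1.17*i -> [8.71, 7.54, 6.37, 5.2, 4.03]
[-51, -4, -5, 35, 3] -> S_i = Random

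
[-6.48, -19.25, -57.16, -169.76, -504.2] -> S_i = -6.48*2.97^i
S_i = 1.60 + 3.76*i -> [1.6, 5.36, 9.12, 12.88, 16.64]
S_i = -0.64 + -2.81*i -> [-0.64, -3.45, -6.26, -9.07, -11.88]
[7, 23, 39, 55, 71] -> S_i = 7 + 16*i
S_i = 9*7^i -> [9, 63, 441, 3087, 21609]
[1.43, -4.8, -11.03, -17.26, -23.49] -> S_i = 1.43 + -6.23*i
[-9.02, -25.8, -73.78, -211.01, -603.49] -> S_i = -9.02*2.86^i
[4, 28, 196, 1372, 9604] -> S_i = 4*7^i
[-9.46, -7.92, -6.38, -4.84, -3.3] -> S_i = -9.46 + 1.54*i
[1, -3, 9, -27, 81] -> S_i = 1*-3^i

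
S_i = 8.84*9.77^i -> [8.84, 86.37, 843.8, 8243.96, 80543.5]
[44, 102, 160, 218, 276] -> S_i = 44 + 58*i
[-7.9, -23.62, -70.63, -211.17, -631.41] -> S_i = -7.90*2.99^i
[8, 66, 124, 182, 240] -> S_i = 8 + 58*i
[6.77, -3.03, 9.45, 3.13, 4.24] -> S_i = Random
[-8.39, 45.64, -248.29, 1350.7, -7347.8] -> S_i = -8.39*(-5.44)^i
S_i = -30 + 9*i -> [-30, -21, -12, -3, 6]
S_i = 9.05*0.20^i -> [9.05, 1.81, 0.36, 0.07, 0.01]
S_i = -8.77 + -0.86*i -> [-8.77, -9.63, -10.49, -11.35, -12.21]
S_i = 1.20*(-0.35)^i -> [1.2, -0.42, 0.15, -0.05, 0.02]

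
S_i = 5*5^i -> [5, 25, 125, 625, 3125]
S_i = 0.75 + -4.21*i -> [0.75, -3.46, -7.67, -11.88, -16.09]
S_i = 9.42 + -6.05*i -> [9.42, 3.37, -2.68, -8.73, -14.78]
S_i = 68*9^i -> [68, 612, 5508, 49572, 446148]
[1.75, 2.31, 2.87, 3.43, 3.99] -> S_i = 1.75 + 0.56*i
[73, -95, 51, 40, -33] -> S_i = Random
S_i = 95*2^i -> [95, 190, 380, 760, 1520]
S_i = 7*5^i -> [7, 35, 175, 875, 4375]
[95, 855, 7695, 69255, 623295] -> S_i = 95*9^i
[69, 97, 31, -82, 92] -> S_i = Random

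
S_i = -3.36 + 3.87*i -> [-3.36, 0.51, 4.38, 8.25, 12.12]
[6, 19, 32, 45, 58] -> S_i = 6 + 13*i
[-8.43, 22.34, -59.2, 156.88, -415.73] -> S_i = -8.43*(-2.65)^i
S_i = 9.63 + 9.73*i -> [9.63, 19.36, 29.09, 38.82, 48.55]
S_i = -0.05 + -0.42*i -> [-0.05, -0.47, -0.89, -1.31, -1.73]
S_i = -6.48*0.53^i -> [-6.48, -3.43, -1.82, -0.96, -0.51]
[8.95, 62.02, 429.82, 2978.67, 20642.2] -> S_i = 8.95*6.93^i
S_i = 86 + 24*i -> [86, 110, 134, 158, 182]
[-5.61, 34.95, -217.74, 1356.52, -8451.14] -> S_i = -5.61*(-6.23)^i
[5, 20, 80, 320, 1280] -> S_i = 5*4^i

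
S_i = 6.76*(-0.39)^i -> [6.76, -2.64, 1.03, -0.4, 0.16]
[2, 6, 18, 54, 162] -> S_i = 2*3^i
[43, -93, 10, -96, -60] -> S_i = Random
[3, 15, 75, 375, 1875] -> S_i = 3*5^i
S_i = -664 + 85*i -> [-664, -579, -494, -409, -324]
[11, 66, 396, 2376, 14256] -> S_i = 11*6^i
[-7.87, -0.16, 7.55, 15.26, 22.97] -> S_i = -7.87 + 7.71*i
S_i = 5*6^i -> [5, 30, 180, 1080, 6480]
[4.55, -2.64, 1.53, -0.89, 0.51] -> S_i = 4.55*(-0.58)^i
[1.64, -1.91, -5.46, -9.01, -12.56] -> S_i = 1.64 + -3.55*i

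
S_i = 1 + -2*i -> [1, -1, -3, -5, -7]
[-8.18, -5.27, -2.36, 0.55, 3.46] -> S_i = -8.18 + 2.91*i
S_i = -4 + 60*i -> [-4, 56, 116, 176, 236]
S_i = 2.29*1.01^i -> [2.29, 2.31, 2.34, 2.36, 2.38]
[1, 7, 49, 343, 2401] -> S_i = 1*7^i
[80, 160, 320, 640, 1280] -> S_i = 80*2^i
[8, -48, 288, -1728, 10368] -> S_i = 8*-6^i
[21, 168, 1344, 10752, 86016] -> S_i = 21*8^i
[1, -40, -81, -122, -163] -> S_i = 1 + -41*i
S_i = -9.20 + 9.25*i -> [-9.2, 0.05, 9.3, 18.55, 27.8]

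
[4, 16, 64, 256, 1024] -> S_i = 4*4^i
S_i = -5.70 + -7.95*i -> [-5.7, -13.65, -21.6, -29.55, -37.5]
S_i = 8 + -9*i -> [8, -1, -10, -19, -28]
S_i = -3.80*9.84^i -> [-3.8, -37.39, -367.94, -3620.5, -35625.75]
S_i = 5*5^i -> [5, 25, 125, 625, 3125]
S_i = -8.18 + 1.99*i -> [-8.18, -6.19, -4.2, -2.21, -0.22]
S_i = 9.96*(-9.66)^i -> [9.96, -96.21, 929.42, -8978.23, 86729.7]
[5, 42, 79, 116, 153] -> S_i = 5 + 37*i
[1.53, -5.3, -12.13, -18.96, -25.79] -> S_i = 1.53 + -6.83*i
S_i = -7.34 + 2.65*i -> [-7.34, -4.69, -2.04, 0.61, 3.26]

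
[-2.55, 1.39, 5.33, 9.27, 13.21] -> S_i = -2.55 + 3.94*i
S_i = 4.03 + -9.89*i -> [4.03, -5.86, -15.75, -25.64, -35.53]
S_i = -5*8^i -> [-5, -40, -320, -2560, -20480]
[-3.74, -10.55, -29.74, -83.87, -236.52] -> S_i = -3.74*2.82^i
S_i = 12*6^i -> [12, 72, 432, 2592, 15552]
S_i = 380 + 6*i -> [380, 386, 392, 398, 404]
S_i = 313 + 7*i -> [313, 320, 327, 334, 341]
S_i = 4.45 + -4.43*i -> [4.45, 0.02, -4.41, -8.84, -13.27]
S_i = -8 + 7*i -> [-8, -1, 6, 13, 20]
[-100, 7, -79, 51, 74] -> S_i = Random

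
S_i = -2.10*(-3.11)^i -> [-2.1, 6.53, -20.31, 63.17, -196.45]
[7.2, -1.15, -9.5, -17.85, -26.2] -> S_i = 7.20 + -8.35*i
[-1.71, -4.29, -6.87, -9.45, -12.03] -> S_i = -1.71 + -2.58*i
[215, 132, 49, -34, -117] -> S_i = 215 + -83*i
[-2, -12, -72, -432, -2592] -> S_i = -2*6^i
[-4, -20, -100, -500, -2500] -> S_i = -4*5^i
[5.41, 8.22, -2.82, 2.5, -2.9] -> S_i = Random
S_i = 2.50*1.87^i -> [2.5, 4.68, 8.74, 16.35, 30.57]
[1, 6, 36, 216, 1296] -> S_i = 1*6^i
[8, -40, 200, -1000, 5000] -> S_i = 8*-5^i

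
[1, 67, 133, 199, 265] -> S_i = 1 + 66*i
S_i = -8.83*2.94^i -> [-8.83, -25.96, -76.32, -224.39, -659.71]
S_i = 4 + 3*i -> [4, 7, 10, 13, 16]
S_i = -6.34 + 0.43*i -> [-6.34, -5.91, -5.48, -5.05, -4.62]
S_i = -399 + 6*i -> [-399, -393, -387, -381, -375]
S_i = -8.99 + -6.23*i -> [-8.99, -15.22, -21.45, -27.68, -33.91]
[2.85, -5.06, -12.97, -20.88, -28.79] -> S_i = 2.85 + -7.91*i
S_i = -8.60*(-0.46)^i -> [-8.6, 3.96, -1.82, 0.84, -0.39]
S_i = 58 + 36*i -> [58, 94, 130, 166, 202]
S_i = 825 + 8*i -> [825, 833, 841, 849, 857]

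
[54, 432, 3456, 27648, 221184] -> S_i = 54*8^i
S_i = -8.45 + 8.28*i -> [-8.45, -0.17, 8.11, 16.39, 24.67]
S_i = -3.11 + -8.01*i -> [-3.11, -11.12, -19.13, -27.14, -35.15]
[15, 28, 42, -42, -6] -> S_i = Random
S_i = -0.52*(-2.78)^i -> [-0.52, 1.45, -4.02, 11.17, -31.06]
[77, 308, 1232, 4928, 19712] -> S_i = 77*4^i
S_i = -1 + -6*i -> [-1, -7, -13, -19, -25]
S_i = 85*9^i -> [85, 765, 6885, 61965, 557685]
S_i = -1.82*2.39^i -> [-1.82, -4.35, -10.4, -24.85, -59.38]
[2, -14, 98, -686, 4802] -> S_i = 2*-7^i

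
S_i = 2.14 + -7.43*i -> [2.14, -5.29, -12.72, -20.15, -27.58]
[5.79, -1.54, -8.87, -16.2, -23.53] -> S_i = 5.79 + -7.33*i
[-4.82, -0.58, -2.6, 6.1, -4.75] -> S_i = Random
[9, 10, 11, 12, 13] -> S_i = 9 + 1*i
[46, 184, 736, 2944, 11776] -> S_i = 46*4^i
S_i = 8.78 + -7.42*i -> [8.78, 1.36, -6.06, -13.48, -20.9]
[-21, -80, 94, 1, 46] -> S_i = Random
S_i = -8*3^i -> [-8, -24, -72, -216, -648]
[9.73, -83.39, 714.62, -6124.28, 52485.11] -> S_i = 9.73*(-8.57)^i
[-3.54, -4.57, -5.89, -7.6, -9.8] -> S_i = -3.54*1.29^i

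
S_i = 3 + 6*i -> [3, 9, 15, 21, 27]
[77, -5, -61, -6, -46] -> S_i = Random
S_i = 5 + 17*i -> [5, 22, 39, 56, 73]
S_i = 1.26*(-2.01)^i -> [1.26, -2.53, 5.09, -10.23, 20.57]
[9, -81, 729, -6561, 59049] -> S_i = 9*-9^i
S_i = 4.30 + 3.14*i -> [4.3, 7.44, 10.58, 13.72, 16.86]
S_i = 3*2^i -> [3, 6, 12, 24, 48]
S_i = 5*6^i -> [5, 30, 180, 1080, 6480]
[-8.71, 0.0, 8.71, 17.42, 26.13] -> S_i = -8.71 + 8.71*i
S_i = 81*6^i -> [81, 486, 2916, 17496, 104976]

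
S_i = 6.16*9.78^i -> [6.16, 60.24, 589.19, 5762.32, 56355.48]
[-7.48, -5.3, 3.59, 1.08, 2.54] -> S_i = Random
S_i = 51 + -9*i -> [51, 42, 33, 24, 15]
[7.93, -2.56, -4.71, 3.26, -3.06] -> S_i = Random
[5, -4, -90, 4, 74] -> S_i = Random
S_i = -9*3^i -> [-9, -27, -81, -243, -729]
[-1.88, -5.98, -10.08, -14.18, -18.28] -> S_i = -1.88 + -4.10*i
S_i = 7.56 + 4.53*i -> [7.56, 12.09, 16.62, 21.15, 25.68]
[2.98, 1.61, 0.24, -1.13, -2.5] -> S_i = 2.98 + -1.37*i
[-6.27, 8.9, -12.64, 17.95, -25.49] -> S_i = -6.27*(-1.42)^i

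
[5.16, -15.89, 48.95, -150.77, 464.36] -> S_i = 5.16*(-3.08)^i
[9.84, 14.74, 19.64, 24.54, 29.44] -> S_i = 9.84 + 4.90*i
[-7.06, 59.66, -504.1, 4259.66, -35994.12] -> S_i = -7.06*(-8.45)^i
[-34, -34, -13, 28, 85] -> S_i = Random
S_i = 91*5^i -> [91, 455, 2275, 11375, 56875]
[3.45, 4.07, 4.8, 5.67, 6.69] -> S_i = 3.45*1.18^i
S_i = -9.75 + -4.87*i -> [-9.75, -14.62, -19.49, -24.36, -29.23]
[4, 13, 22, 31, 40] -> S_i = 4 + 9*i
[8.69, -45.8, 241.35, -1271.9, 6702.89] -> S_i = 8.69*(-5.27)^i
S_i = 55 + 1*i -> [55, 56, 57, 58, 59]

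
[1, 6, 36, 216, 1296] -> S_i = 1*6^i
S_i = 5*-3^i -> [5, -15, 45, -135, 405]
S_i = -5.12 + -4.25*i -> [-5.12, -9.37, -13.62, -17.87, -22.12]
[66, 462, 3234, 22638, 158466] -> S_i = 66*7^i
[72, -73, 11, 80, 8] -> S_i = Random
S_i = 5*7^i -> [5, 35, 245, 1715, 12005]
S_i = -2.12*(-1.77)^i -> [-2.12, 3.75, -6.64, 11.76, -20.81]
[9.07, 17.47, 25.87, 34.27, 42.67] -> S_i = 9.07 + 8.40*i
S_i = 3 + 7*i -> [3, 10, 17, 24, 31]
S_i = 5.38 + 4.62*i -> [5.38, 10.0, 14.62, 19.24, 23.86]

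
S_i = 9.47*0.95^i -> [9.47, 9.0, 8.55, 8.12, 7.71]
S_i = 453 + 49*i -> [453, 502, 551, 600, 649]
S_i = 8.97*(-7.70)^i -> [8.97, -69.07, 531.83, -4095.1, 31532.28]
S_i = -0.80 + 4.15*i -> [-0.8, 3.35, 7.5, 11.65, 15.8]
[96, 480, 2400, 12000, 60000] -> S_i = 96*5^i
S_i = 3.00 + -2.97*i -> [3.0, 0.03, -2.94, -5.91, -8.88]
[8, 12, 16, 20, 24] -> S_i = 8 + 4*i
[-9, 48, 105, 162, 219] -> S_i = -9 + 57*i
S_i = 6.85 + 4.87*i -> [6.85, 11.72, 16.59, 21.46, 26.33]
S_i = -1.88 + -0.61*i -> [-1.88, -2.49, -3.1, -3.71, -4.32]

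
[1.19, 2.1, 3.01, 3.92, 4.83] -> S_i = 1.19 + 0.91*i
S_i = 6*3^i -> [6, 18, 54, 162, 486]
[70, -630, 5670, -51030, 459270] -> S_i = 70*-9^i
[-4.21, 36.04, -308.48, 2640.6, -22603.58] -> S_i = -4.21*(-8.56)^i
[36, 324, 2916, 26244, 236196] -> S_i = 36*9^i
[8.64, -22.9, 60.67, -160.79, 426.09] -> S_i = 8.64*(-2.65)^i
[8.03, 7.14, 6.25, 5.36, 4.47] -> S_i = 8.03 + -0.89*i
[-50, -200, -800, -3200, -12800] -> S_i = -50*4^i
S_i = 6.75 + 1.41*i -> [6.75, 8.16, 9.57, 10.98, 12.39]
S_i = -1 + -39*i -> [-1, -40, -79, -118, -157]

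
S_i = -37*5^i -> [-37, -185, -925, -4625, -23125]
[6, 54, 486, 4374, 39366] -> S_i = 6*9^i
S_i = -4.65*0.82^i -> [-4.65, -3.81, -3.13, -2.56, -2.1]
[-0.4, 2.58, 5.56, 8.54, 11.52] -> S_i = -0.40 + 2.98*i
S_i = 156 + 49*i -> [156, 205, 254, 303, 352]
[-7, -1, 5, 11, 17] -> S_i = -7 + 6*i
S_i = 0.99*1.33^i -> [0.99, 1.32, 1.75, 2.33, 3.1]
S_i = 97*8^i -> [97, 776, 6208, 49664, 397312]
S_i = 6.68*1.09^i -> [6.68, 7.28, 7.94, 8.65, 9.43]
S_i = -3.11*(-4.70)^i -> [-3.11, 14.62, -68.7, 322.89, -1517.58]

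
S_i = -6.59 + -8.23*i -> [-6.59, -14.82, -23.05, -31.28, -39.51]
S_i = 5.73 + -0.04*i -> [5.73, 5.69, 5.65, 5.61, 5.57]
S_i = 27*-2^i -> [27, -54, 108, -216, 432]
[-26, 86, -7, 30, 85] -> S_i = Random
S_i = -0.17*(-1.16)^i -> [-0.17, 0.2, -0.23, 0.27, -0.31]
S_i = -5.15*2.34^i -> [-5.15, -12.05, -28.2, -65.99, -154.41]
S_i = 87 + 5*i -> [87, 92, 97, 102, 107]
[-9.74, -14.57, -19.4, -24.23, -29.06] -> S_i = -9.74 + -4.83*i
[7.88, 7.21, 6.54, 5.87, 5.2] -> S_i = 7.88 + -0.67*i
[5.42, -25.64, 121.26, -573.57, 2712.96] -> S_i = 5.42*(-4.73)^i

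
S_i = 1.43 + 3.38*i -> [1.43, 4.81, 8.19, 11.57, 14.95]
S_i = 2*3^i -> [2, 6, 18, 54, 162]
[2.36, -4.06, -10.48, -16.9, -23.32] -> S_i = 2.36 + -6.42*i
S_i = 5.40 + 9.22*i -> [5.4, 14.62, 23.84, 33.06, 42.28]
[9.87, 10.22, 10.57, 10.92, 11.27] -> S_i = 9.87 + 0.35*i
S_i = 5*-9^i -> [5, -45, 405, -3645, 32805]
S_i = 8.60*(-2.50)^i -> [8.6, -21.5, 53.75, -134.38, 335.94]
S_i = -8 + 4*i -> [-8, -4, 0, 4, 8]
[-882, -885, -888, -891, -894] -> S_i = -882 + -3*i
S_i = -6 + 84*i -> [-6, 78, 162, 246, 330]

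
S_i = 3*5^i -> [3, 15, 75, 375, 1875]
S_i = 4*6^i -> [4, 24, 144, 864, 5184]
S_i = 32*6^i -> [32, 192, 1152, 6912, 41472]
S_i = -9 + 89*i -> [-9, 80, 169, 258, 347]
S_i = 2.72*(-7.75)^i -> [2.72, -21.08, 163.37, -1266.12, 9812.41]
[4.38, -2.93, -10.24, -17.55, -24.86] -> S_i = 4.38 + -7.31*i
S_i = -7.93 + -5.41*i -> [-7.93, -13.34, -18.75, -24.16, -29.57]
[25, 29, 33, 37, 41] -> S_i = 25 + 4*i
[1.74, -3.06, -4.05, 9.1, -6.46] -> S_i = Random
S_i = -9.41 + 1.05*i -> [-9.41, -8.36, -7.31, -6.26, -5.21]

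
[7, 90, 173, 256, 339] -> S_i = 7 + 83*i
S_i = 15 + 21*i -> [15, 36, 57, 78, 99]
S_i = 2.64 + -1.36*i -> [2.64, 1.28, -0.08, -1.44, -2.8]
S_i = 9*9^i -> [9, 81, 729, 6561, 59049]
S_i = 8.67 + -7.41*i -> [8.67, 1.26, -6.15, -13.56, -20.97]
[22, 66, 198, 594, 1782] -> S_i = 22*3^i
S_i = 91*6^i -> [91, 546, 3276, 19656, 117936]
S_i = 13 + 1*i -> [13, 14, 15, 16, 17]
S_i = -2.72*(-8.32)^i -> [-2.72, 22.63, -188.28, 1566.53, -13033.53]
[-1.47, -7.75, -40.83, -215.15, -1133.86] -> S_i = -1.47*5.27^i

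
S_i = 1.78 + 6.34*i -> [1.78, 8.12, 14.46, 20.8, 27.14]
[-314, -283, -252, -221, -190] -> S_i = -314 + 31*i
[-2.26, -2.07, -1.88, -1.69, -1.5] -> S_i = -2.26 + 0.19*i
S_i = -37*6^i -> [-37, -222, -1332, -7992, -47952]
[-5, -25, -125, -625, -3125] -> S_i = -5*5^i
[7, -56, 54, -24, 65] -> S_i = Random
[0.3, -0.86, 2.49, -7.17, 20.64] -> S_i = 0.30*(-2.88)^i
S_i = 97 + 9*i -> [97, 106, 115, 124, 133]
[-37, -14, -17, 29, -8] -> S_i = Random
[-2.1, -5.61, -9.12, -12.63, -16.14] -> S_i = -2.10 + -3.51*i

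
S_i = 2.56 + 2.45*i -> [2.56, 5.01, 7.46, 9.91, 12.36]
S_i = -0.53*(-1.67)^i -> [-0.53, 0.89, -1.48, 2.47, -4.12]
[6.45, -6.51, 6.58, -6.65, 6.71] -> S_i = 6.45*(-1.01)^i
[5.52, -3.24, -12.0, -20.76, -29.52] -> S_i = 5.52 + -8.76*i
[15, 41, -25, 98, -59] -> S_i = Random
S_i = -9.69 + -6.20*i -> [-9.69, -15.89, -22.09, -28.29, -34.49]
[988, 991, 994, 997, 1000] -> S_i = 988 + 3*i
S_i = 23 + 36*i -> [23, 59, 95, 131, 167]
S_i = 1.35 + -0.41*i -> [1.35, 0.94, 0.53, 0.12, -0.29]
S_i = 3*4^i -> [3, 12, 48, 192, 768]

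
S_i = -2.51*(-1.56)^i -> [-2.51, 3.92, -6.11, 9.53, -14.87]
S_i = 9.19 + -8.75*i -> [9.19, 0.44, -8.31, -17.06, -25.81]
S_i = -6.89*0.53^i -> [-6.89, -3.65, -1.94, -1.03, -0.54]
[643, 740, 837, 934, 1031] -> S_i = 643 + 97*i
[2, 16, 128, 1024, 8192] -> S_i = 2*8^i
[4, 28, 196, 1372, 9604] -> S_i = 4*7^i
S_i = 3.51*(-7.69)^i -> [3.51, -26.99, 207.57, -1596.2, 12274.74]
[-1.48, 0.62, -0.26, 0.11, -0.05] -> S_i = -1.48*(-0.42)^i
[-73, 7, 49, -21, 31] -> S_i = Random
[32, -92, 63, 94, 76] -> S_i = Random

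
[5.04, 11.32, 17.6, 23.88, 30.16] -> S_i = 5.04 + 6.28*i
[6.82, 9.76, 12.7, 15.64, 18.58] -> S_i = 6.82 + 2.94*i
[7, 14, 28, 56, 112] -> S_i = 7*2^i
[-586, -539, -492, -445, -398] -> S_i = -586 + 47*i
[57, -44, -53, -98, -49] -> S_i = Random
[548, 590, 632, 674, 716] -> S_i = 548 + 42*i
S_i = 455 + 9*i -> [455, 464, 473, 482, 491]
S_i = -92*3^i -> [-92, -276, -828, -2484, -7452]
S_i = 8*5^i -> [8, 40, 200, 1000, 5000]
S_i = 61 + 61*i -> [61, 122, 183, 244, 305]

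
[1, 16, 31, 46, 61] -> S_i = 1 + 15*i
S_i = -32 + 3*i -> [-32, -29, -26, -23, -20]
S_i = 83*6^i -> [83, 498, 2988, 17928, 107568]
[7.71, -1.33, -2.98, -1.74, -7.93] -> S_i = Random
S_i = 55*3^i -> [55, 165, 495, 1485, 4455]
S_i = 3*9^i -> [3, 27, 243, 2187, 19683]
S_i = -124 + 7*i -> [-124, -117, -110, -103, -96]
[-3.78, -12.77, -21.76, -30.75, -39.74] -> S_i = -3.78 + -8.99*i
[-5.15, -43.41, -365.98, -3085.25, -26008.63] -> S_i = -5.15*8.43^i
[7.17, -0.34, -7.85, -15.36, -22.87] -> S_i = 7.17 + -7.51*i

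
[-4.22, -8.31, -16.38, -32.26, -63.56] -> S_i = -4.22*1.97^i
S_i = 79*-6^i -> [79, -474, 2844, -17064, 102384]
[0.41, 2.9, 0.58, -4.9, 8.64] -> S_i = Random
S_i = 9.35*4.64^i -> [9.35, 43.38, 201.3, 934.04, 4333.95]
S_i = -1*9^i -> [-1, -9, -81, -729, -6561]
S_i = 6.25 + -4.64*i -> [6.25, 1.61, -3.03, -7.67, -12.31]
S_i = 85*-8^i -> [85, -680, 5440, -43520, 348160]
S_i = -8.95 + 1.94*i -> [-8.95, -7.01, -5.07, -3.13, -1.19]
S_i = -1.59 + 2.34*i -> [-1.59, 0.75, 3.09, 5.43, 7.77]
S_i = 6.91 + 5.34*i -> [6.91, 12.25, 17.59, 22.93, 28.27]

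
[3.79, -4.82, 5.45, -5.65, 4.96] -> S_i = Random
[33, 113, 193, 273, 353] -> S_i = 33 + 80*i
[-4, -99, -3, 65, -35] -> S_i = Random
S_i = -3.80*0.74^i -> [-3.8, -2.81, -2.08, -1.54, -1.14]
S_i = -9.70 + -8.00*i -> [-9.7, -17.7, -25.7, -33.7, -41.7]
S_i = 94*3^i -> [94, 282, 846, 2538, 7614]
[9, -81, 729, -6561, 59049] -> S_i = 9*-9^i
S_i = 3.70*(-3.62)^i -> [3.7, -13.39, 48.49, -175.52, 635.38]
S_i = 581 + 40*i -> [581, 621, 661, 701, 741]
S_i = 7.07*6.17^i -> [7.07, 43.62, 269.15, 1660.64, 10246.13]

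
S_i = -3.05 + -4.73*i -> [-3.05, -7.78, -12.51, -17.24, -21.97]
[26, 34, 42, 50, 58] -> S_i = 26 + 8*i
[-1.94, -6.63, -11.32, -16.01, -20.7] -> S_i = -1.94 + -4.69*i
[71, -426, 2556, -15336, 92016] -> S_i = 71*-6^i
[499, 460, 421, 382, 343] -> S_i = 499 + -39*i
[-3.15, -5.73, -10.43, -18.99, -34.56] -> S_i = -3.15*1.82^i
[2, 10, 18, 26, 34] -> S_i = 2 + 8*i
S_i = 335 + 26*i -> [335, 361, 387, 413, 439]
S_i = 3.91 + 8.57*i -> [3.91, 12.48, 21.05, 29.62, 38.19]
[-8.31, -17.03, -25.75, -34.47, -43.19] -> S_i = -8.31 + -8.72*i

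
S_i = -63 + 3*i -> [-63, -60, -57, -54, -51]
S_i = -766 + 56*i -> [-766, -710, -654, -598, -542]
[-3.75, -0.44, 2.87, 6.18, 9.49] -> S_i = -3.75 + 3.31*i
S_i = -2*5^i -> [-2, -10, -50, -250, -1250]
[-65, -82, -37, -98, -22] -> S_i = Random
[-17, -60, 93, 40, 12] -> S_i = Random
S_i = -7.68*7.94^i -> [-7.68, -60.98, -484.17, -3844.35, -30524.13]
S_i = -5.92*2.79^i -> [-5.92, -16.52, -46.08, -128.57, -358.71]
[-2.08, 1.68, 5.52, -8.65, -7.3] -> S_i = Random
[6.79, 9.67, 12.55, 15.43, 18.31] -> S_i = 6.79 + 2.88*i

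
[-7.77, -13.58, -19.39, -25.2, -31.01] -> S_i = -7.77 + -5.81*i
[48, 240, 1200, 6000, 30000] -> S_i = 48*5^i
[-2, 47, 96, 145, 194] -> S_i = -2 + 49*i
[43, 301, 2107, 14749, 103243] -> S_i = 43*7^i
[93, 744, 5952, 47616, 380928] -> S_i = 93*8^i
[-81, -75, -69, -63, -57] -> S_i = -81 + 6*i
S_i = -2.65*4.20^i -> [-2.65, -11.13, -46.75, -196.33, -824.6]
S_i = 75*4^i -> [75, 300, 1200, 4800, 19200]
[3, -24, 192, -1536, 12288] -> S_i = 3*-8^i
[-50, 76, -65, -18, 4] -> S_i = Random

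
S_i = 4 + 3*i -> [4, 7, 10, 13, 16]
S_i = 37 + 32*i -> [37, 69, 101, 133, 165]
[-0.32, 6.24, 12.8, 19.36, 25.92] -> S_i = -0.32 + 6.56*i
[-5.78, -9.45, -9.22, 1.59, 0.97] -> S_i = Random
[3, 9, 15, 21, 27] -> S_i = 3 + 6*i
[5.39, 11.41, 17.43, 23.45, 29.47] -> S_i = 5.39 + 6.02*i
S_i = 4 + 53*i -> [4, 57, 110, 163, 216]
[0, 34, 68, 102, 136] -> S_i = 0 + 34*i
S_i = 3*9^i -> [3, 27, 243, 2187, 19683]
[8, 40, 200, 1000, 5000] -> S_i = 8*5^i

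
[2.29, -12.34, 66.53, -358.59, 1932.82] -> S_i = 2.29*(-5.39)^i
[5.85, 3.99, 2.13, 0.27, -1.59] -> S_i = 5.85 + -1.86*i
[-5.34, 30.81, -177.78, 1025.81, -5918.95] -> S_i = -5.34*(-5.77)^i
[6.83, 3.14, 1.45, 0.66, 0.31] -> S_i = 6.83*0.46^i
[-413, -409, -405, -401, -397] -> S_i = -413 + 4*i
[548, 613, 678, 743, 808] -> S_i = 548 + 65*i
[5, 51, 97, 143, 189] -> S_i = 5 + 46*i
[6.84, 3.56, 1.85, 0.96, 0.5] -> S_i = 6.84*0.52^i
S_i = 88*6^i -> [88, 528, 3168, 19008, 114048]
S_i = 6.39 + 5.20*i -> [6.39, 11.59, 16.79, 21.99, 27.19]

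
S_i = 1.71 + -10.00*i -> [1.71, -8.29, -18.29, -28.29, -38.29]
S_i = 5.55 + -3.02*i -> [5.55, 2.53, -0.49, -3.51, -6.53]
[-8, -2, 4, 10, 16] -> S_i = -8 + 6*i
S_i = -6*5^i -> [-6, -30, -150, -750, -3750]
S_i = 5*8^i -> [5, 40, 320, 2560, 20480]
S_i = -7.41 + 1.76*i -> [-7.41, -5.65, -3.89, -2.13, -0.37]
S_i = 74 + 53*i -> [74, 127, 180, 233, 286]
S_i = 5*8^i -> [5, 40, 320, 2560, 20480]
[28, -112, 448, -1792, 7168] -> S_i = 28*-4^i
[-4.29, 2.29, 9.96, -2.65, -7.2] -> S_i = Random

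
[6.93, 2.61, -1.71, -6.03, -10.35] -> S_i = 6.93 + -4.32*i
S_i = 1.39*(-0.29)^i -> [1.39, -0.4, 0.12, -0.03, 0.01]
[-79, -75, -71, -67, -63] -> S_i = -79 + 4*i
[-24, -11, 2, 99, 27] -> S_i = Random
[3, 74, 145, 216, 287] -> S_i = 3 + 71*i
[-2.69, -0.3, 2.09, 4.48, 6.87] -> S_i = -2.69 + 2.39*i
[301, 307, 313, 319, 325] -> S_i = 301 + 6*i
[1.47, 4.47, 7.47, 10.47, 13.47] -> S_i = 1.47 + 3.00*i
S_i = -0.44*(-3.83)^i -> [-0.44, 1.69, -6.45, 24.72, -94.68]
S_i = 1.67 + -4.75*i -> [1.67, -3.08, -7.83, -12.58, -17.33]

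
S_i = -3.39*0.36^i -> [-3.39, -1.22, -0.44, -0.16, -0.06]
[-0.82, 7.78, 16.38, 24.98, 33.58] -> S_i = -0.82 + 8.60*i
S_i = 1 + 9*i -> [1, 10, 19, 28, 37]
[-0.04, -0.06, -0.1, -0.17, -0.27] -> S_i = -0.04*1.61^i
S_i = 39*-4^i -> [39, -156, 624, -2496, 9984]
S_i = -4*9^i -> [-4, -36, -324, -2916, -26244]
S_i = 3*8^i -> [3, 24, 192, 1536, 12288]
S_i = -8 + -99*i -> [-8, -107, -206, -305, -404]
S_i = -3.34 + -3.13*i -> [-3.34, -6.47, -9.6, -12.73, -15.86]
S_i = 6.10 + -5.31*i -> [6.1, 0.79, -4.52, -9.83, -15.14]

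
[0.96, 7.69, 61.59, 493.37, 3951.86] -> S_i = 0.96*8.01^i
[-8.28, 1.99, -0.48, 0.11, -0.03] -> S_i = -8.28*(-0.24)^i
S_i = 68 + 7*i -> [68, 75, 82, 89, 96]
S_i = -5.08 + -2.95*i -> [-5.08, -8.03, -10.98, -13.93, -16.88]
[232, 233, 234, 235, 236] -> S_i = 232 + 1*i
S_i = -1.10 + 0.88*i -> [-1.1, -0.22, 0.66, 1.54, 2.42]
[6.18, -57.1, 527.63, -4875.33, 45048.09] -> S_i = 6.18*(-9.24)^i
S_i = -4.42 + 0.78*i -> [-4.42, -3.64, -2.86, -2.08, -1.3]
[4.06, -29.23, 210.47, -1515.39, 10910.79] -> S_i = 4.06*(-7.20)^i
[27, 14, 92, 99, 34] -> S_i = Random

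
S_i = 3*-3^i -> [3, -9, 27, -81, 243]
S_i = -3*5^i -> [-3, -15, -75, -375, -1875]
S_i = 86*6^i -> [86, 516, 3096, 18576, 111456]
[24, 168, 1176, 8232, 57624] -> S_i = 24*7^i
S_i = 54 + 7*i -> [54, 61, 68, 75, 82]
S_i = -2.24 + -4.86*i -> [-2.24, -7.1, -11.96, -16.82, -21.68]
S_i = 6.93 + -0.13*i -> [6.93, 6.8, 6.67, 6.54, 6.41]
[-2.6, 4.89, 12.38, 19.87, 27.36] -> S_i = -2.60 + 7.49*i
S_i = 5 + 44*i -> [5, 49, 93, 137, 181]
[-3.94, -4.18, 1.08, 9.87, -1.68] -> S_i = Random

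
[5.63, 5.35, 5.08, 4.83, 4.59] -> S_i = 5.63*0.95^i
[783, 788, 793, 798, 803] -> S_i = 783 + 5*i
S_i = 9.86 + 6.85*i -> [9.86, 16.71, 23.56, 30.41, 37.26]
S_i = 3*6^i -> [3, 18, 108, 648, 3888]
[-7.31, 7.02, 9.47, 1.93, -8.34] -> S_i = Random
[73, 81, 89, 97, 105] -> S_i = 73 + 8*i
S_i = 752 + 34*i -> [752, 786, 820, 854, 888]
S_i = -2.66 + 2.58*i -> [-2.66, -0.08, 2.5, 5.08, 7.66]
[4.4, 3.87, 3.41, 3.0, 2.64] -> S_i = 4.40*0.88^i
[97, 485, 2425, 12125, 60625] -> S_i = 97*5^i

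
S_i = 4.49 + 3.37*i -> [4.49, 7.86, 11.23, 14.6, 17.97]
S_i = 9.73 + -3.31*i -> [9.73, 6.42, 3.11, -0.2, -3.51]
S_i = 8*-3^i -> [8, -24, 72, -216, 648]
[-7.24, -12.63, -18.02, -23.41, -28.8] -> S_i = -7.24 + -5.39*i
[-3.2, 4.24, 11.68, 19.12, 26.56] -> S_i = -3.20 + 7.44*i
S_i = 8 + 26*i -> [8, 34, 60, 86, 112]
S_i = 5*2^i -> [5, 10, 20, 40, 80]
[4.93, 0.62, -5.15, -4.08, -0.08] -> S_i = Random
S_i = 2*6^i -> [2, 12, 72, 432, 2592]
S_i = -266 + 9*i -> [-266, -257, -248, -239, -230]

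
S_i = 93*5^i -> [93, 465, 2325, 11625, 58125]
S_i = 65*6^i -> [65, 390, 2340, 14040, 84240]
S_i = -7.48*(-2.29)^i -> [-7.48, 17.13, -39.23, 89.83, -205.7]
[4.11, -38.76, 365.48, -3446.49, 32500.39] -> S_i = 4.11*(-9.43)^i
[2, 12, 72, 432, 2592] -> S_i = 2*6^i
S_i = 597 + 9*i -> [597, 606, 615, 624, 633]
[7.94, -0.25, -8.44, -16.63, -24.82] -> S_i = 7.94 + -8.19*i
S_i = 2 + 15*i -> [2, 17, 32, 47, 62]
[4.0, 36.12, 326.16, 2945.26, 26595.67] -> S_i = 4.00*9.03^i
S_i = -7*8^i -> [-7, -56, -448, -3584, -28672]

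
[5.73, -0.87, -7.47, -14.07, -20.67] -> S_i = 5.73 + -6.60*i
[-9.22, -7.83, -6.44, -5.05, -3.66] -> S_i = -9.22 + 1.39*i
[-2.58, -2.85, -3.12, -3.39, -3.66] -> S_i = -2.58 + -0.27*i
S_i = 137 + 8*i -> [137, 145, 153, 161, 169]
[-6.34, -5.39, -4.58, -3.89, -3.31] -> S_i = -6.34*0.85^i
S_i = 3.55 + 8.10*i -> [3.55, 11.65, 19.75, 27.85, 35.95]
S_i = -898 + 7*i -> [-898, -891, -884, -877, -870]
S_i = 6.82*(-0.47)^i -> [6.82, -3.21, 1.51, -0.71, 0.33]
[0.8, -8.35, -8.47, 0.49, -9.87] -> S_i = Random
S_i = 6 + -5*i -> [6, 1, -4, -9, -14]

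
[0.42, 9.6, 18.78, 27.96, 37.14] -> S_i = 0.42 + 9.18*i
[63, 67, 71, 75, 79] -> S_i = 63 + 4*i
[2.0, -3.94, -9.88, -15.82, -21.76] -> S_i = 2.00 + -5.94*i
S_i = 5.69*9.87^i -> [5.69, 56.16, 554.3, 5470.96, 53998.4]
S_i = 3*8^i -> [3, 24, 192, 1536, 12288]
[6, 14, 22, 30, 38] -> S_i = 6 + 8*i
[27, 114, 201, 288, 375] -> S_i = 27 + 87*i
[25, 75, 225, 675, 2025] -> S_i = 25*3^i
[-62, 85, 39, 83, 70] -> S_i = Random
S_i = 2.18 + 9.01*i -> [2.18, 11.19, 20.2, 29.21, 38.22]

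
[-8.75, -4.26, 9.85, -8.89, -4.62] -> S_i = Random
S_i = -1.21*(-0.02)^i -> [-1.21, 0.02, -0.0, 0.0, -0.0]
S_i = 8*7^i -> [8, 56, 392, 2744, 19208]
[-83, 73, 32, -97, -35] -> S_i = Random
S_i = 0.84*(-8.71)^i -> [0.84, -7.32, 63.73, -555.05, 4834.5]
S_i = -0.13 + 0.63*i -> [-0.13, 0.5, 1.13, 1.76, 2.39]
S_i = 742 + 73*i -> [742, 815, 888, 961, 1034]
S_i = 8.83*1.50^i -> [8.83, 13.24, 19.87, 29.8, 44.7]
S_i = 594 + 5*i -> [594, 599, 604, 609, 614]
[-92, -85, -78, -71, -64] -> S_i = -92 + 7*i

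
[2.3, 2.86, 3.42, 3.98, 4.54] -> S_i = 2.30 + 0.56*i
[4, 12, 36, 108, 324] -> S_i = 4*3^i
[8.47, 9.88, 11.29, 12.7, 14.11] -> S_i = 8.47 + 1.41*i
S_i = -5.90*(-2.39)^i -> [-5.9, 14.1, -33.7, 80.55, -192.51]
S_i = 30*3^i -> [30, 90, 270, 810, 2430]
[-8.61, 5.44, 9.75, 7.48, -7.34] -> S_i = Random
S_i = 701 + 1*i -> [701, 702, 703, 704, 705]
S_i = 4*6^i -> [4, 24, 144, 864, 5184]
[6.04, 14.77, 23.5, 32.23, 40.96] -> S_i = 6.04 + 8.73*i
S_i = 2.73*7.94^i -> [2.73, 21.68, 172.11, 1366.55, 10850.37]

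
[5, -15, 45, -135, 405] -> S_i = 5*-3^i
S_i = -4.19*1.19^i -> [-4.19, -4.99, -5.93, -7.06, -8.4]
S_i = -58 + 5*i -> [-58, -53, -48, -43, -38]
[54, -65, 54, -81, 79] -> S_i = Random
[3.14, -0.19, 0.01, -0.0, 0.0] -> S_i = 3.14*(-0.06)^i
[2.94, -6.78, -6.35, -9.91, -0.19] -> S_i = Random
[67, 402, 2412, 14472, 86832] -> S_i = 67*6^i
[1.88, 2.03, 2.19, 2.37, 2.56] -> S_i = 1.88*1.08^i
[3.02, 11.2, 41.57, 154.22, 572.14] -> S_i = 3.02*3.71^i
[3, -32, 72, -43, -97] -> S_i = Random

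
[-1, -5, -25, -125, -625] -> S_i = -1*5^i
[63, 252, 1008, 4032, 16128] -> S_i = 63*4^i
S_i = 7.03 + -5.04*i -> [7.03, 1.99, -3.05, -8.09, -13.13]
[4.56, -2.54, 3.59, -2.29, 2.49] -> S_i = Random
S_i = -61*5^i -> [-61, -305, -1525, -7625, -38125]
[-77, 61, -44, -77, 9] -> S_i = Random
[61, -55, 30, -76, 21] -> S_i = Random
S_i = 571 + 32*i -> [571, 603, 635, 667, 699]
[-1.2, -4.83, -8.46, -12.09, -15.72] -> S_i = -1.20 + -3.63*i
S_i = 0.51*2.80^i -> [0.51, 1.43, 4.0, 11.2, 31.35]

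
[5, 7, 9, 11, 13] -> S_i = 5 + 2*i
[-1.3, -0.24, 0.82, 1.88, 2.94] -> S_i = -1.30 + 1.06*i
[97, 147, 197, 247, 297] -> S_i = 97 + 50*i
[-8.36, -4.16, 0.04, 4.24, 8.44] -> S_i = -8.36 + 4.20*i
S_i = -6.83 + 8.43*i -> [-6.83, 1.6, 10.03, 18.46, 26.89]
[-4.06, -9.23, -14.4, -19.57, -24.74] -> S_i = -4.06 + -5.17*i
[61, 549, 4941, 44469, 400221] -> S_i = 61*9^i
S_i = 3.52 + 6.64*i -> [3.52, 10.16, 16.8, 23.44, 30.08]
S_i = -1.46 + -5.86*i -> [-1.46, -7.32, -13.18, -19.04, -24.9]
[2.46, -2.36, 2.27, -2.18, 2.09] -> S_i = 2.46*(-0.96)^i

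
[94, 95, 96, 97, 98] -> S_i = 94 + 1*i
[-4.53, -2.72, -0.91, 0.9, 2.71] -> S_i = -4.53 + 1.81*i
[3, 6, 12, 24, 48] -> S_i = 3*2^i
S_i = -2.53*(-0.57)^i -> [-2.53, 1.44, -0.82, 0.47, -0.27]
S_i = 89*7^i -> [89, 623, 4361, 30527, 213689]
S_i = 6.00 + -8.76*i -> [6.0, -2.76, -11.52, -20.28, -29.04]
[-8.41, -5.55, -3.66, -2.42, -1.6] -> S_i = -8.41*0.66^i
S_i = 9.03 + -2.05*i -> [9.03, 6.98, 4.93, 2.88, 0.83]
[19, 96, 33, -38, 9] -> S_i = Random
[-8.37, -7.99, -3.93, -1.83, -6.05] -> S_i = Random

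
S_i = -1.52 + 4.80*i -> [-1.52, 3.28, 8.08, 12.88, 17.68]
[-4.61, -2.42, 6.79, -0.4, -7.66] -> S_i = Random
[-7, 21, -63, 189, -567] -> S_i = -7*-3^i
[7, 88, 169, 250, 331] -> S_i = 7 + 81*i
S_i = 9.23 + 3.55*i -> [9.23, 12.78, 16.33, 19.88, 23.43]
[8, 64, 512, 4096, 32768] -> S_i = 8*8^i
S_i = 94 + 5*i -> [94, 99, 104, 109, 114]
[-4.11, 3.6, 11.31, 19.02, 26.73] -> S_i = -4.11 + 7.71*i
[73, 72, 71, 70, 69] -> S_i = 73 + -1*i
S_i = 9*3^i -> [9, 27, 81, 243, 729]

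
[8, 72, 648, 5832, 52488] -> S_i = 8*9^i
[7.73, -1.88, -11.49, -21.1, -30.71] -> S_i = 7.73 + -9.61*i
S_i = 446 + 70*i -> [446, 516, 586, 656, 726]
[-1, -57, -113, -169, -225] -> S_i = -1 + -56*i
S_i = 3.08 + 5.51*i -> [3.08, 8.59, 14.1, 19.61, 25.12]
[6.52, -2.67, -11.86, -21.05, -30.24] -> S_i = 6.52 + -9.19*i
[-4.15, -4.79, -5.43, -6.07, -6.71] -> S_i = -4.15 + -0.64*i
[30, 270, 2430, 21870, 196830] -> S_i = 30*9^i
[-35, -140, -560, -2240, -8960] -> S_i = -35*4^i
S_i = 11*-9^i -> [11, -99, 891, -8019, 72171]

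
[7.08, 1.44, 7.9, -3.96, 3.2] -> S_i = Random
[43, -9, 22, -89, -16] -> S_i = Random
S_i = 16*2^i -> [16, 32, 64, 128, 256]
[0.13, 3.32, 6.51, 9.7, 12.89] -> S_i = 0.13 + 3.19*i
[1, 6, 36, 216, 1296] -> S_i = 1*6^i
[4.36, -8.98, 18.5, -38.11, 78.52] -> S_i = 4.36*(-2.06)^i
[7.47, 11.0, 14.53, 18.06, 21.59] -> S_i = 7.47 + 3.53*i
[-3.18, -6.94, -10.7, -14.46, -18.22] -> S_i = -3.18 + -3.76*i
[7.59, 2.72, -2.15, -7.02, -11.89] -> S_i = 7.59 + -4.87*i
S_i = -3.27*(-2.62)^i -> [-3.27, 8.57, -22.45, 58.81, -154.08]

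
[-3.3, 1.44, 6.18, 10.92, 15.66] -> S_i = -3.30 + 4.74*i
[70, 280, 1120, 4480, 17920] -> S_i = 70*4^i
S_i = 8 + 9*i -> [8, 17, 26, 35, 44]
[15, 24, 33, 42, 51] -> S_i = 15 + 9*i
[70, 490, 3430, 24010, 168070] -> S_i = 70*7^i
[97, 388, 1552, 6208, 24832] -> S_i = 97*4^i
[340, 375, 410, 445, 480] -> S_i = 340 + 35*i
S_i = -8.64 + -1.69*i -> [-8.64, -10.33, -12.02, -13.71, -15.4]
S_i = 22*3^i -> [22, 66, 198, 594, 1782]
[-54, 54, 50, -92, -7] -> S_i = Random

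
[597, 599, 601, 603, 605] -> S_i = 597 + 2*i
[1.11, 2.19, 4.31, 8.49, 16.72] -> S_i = 1.11*1.97^i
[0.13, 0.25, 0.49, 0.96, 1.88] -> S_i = 0.13*1.95^i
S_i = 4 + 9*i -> [4, 13, 22, 31, 40]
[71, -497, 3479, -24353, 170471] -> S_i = 71*-7^i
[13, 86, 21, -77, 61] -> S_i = Random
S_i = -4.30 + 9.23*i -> [-4.3, 4.93, 14.16, 23.39, 32.62]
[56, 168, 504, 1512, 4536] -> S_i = 56*3^i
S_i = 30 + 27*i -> [30, 57, 84, 111, 138]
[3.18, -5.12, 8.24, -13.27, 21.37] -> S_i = 3.18*(-1.61)^i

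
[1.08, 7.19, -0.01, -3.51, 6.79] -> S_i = Random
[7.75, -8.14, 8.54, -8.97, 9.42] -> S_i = 7.75*(-1.05)^i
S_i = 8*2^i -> [8, 16, 32, 64, 128]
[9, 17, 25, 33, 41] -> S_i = 9 + 8*i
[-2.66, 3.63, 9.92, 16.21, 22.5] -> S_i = -2.66 + 6.29*i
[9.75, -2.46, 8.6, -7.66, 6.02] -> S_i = Random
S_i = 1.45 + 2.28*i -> [1.45, 3.73, 6.01, 8.29, 10.57]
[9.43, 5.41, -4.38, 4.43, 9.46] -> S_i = Random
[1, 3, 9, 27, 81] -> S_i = 1*3^i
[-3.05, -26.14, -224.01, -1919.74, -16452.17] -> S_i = -3.05*8.57^i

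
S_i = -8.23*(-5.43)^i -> [-8.23, 44.69, -242.66, 1317.65, -7154.83]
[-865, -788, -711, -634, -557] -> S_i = -865 + 77*i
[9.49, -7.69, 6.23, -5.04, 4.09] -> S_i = 9.49*(-0.81)^i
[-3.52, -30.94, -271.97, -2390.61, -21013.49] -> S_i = -3.52*8.79^i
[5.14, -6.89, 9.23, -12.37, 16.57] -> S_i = 5.14*(-1.34)^i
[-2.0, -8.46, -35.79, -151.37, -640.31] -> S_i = -2.00*4.23^i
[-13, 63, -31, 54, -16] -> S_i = Random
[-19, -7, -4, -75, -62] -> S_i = Random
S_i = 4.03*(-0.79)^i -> [4.03, -3.18, 2.52, -1.99, 1.57]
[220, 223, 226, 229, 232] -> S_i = 220 + 3*i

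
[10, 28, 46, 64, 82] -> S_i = 10 + 18*i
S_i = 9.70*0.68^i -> [9.7, 6.6, 4.49, 3.05, 2.07]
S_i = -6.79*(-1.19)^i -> [-6.79, 8.08, -9.62, 11.44, -13.62]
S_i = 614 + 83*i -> [614, 697, 780, 863, 946]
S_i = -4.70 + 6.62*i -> [-4.7, 1.92, 8.54, 15.16, 21.78]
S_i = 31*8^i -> [31, 248, 1984, 15872, 126976]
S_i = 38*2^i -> [38, 76, 152, 304, 608]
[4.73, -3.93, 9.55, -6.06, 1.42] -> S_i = Random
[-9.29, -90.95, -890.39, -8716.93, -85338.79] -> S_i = -9.29*9.79^i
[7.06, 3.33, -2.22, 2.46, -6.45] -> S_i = Random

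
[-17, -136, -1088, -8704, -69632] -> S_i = -17*8^i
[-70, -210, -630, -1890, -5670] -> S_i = -70*3^i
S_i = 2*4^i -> [2, 8, 32, 128, 512]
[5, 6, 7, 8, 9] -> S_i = 5 + 1*i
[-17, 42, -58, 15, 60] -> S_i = Random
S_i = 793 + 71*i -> [793, 864, 935, 1006, 1077]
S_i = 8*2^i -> [8, 16, 32, 64, 128]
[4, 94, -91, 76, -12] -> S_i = Random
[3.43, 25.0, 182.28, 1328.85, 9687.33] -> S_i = 3.43*7.29^i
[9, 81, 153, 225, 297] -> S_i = 9 + 72*i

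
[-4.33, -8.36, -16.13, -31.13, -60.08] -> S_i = -4.33*1.93^i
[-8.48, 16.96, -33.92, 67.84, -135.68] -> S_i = -8.48*(-2.00)^i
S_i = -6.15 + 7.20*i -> [-6.15, 1.05, 8.25, 15.45, 22.65]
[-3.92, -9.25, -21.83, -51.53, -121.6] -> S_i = -3.92*2.36^i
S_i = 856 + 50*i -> [856, 906, 956, 1006, 1056]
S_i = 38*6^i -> [38, 228, 1368, 8208, 49248]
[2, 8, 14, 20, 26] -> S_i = 2 + 6*i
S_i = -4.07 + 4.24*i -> [-4.07, 0.17, 4.41, 8.65, 12.89]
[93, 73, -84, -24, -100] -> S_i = Random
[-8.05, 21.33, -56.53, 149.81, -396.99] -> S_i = -8.05*(-2.65)^i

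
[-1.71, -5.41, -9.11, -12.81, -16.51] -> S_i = -1.71 + -3.70*i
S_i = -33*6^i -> [-33, -198, -1188, -7128, -42768]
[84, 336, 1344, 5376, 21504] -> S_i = 84*4^i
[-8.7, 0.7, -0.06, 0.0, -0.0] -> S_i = -8.70*(-0.08)^i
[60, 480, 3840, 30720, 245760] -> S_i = 60*8^i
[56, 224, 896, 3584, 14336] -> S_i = 56*4^i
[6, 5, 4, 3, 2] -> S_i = 6 + -1*i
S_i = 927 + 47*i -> [927, 974, 1021, 1068, 1115]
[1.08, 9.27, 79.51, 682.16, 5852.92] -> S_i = 1.08*8.58^i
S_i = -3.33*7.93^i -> [-3.33, -26.41, -209.41, -1660.6, -13168.52]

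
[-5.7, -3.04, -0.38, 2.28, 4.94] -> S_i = -5.70 + 2.66*i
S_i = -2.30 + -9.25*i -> [-2.3, -11.55, -20.8, -30.05, -39.3]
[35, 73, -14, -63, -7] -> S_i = Random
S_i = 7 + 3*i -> [7, 10, 13, 16, 19]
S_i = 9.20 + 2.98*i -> [9.2, 12.18, 15.16, 18.14, 21.12]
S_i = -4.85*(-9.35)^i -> [-4.85, 45.35, -424.0, 3964.39, -37067.06]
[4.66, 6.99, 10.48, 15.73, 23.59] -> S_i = 4.66*1.50^i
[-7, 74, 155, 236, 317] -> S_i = -7 + 81*i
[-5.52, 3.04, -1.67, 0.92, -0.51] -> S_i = -5.52*(-0.55)^i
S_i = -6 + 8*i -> [-6, 2, 10, 18, 26]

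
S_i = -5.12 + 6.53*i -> [-5.12, 1.41, 7.94, 14.47, 21.0]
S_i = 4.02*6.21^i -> [4.02, 24.96, 155.03, 962.72, 5978.5]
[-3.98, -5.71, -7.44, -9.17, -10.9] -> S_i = -3.98 + -1.73*i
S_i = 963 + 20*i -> [963, 983, 1003, 1023, 1043]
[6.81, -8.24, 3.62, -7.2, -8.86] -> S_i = Random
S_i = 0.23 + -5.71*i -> [0.23, -5.48, -11.19, -16.9, -22.61]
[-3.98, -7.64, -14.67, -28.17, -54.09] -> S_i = -3.98*1.92^i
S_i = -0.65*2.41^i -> [-0.65, -1.57, -3.78, -9.1, -21.93]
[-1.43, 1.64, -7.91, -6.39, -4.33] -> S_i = Random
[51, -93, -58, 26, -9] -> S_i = Random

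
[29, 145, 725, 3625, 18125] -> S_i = 29*5^i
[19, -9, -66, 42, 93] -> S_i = Random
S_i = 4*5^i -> [4, 20, 100, 500, 2500]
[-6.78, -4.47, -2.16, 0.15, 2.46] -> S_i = -6.78 + 2.31*i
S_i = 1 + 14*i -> [1, 15, 29, 43, 57]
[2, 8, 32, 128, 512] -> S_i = 2*4^i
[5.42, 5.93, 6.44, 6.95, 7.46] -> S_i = 5.42 + 0.51*i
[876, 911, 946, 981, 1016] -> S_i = 876 + 35*i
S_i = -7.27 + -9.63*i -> [-7.27, -16.9, -26.53, -36.16, -45.79]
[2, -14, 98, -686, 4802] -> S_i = 2*-7^i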